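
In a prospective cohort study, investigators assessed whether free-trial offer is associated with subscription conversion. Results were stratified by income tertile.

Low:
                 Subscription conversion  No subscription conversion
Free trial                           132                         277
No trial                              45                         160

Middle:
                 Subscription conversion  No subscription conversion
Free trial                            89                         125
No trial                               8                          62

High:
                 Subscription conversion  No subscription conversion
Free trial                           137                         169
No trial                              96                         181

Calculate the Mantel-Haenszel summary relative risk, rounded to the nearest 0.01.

1.52

RR_MH = Σ(aᵢ·n₀ᵢ/nᵢ) / Σ(cᵢ·n₁ᵢ/nᵢ), with n₁ᵢ = aᵢ+bᵢ (exposed), n₀ᵢ = cᵢ+dᵢ (unexposed), nᵢ = n₁ᵢ+n₀ᵢ.
Stratum 1 (Low): n₁ = 409, n₀ = 205, n = 614; a·n₀/n = 132·205/614 = 44.0717; c·n₁/n = 45·409/614 = 29.9756
Stratum 2 (Middle): n₁ = 214, n₀ = 70, n = 284; a·n₀/n = 89·70/284 = 21.9366; c·n₁/n = 8·214/284 = 6.0282
Stratum 3 (High): n₁ = 306, n₀ = 277, n = 583; a·n₀/n = 137·277/583 = 65.0926; c·n₁/n = 96·306/583 = 50.3877
RR_MH = (44.0717 + 21.9366 + 65.0926) / (29.9756 + 6.0282 + 50.3877) = 131.1009 / 86.3914 = 1.51752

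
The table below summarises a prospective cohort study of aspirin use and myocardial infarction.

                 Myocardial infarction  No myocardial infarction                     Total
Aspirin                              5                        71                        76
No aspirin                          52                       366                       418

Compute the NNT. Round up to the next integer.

18

Risk in treated group = 5/76 = 0.06579; risk in control = 52/418 = 0.12440.
Absolute risk reduction = 0.12440 − 0.06579 = 0.05861
NNT = 1 / ARR = 1 / 0.05861 = 17.061 → round up → 18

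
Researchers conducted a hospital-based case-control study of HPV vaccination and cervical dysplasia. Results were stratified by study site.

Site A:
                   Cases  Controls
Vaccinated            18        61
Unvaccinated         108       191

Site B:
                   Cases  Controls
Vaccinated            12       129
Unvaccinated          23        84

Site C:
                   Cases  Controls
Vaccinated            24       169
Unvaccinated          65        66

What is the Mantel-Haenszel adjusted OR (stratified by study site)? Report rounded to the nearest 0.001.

OR_MH = Σ(aᵢdᵢ/nᵢ) / Σ(bᵢcᵢ/nᵢ), where nᵢ is the stratum total.
Stratum 1 (Site A): n = 378; a·d/n = 18·191/378 = 9.0952; b·c/n = 61·108/378 = 17.4286
Stratum 2 (Site B): n = 248; a·d/n = 12·84/248 = 4.0645; b·c/n = 129·23/248 = 11.9637
Stratum 3 (Site C): n = 324; a·d/n = 24·66/324 = 4.8889; b·c/n = 169·65/324 = 33.9043
OR_MH = (9.0952 + 4.0645 + 4.8889) / (17.4286 + 11.9637 + 33.9043) = 18.0486 / 63.2966 = 0.28514

0.285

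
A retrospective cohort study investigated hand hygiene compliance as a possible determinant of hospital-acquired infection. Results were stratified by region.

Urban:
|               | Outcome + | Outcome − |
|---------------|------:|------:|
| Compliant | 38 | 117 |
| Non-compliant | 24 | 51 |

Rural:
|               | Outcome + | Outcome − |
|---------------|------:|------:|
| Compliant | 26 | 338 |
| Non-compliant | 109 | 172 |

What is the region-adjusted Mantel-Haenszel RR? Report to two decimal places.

0.31

RR_MH = Σ(aᵢ·n₀ᵢ/nᵢ) / Σ(cᵢ·n₁ᵢ/nᵢ), with n₁ᵢ = aᵢ+bᵢ (exposed), n₀ᵢ = cᵢ+dᵢ (unexposed), nᵢ = n₁ᵢ+n₀ᵢ.
Stratum 1 (Urban): n₁ = 155, n₀ = 75, n = 230; a·n₀/n = 38·75/230 = 12.3913; c·n₁/n = 24·155/230 = 16.1739
Stratum 2 (Rural): n₁ = 364, n₀ = 281, n = 645; a·n₀/n = 26·281/645 = 11.3271; c·n₁/n = 109·364/645 = 61.5132
RR_MH = (12.3913 + 11.3271) / (16.1739 + 61.5132) = 23.7184 / 77.6871 = 0.30531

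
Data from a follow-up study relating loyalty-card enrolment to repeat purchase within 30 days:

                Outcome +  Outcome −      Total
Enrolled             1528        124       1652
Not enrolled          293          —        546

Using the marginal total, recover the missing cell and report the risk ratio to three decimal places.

The missing cell is in the unexposed row: 546 − 293 = 253.
So a = 1528, b = 124, c = 293, d = 253.
RR = [a/(a+b)] / [c/(c+d)] = (1528/1652) / (293/546) = 0.92494/0.53663 = 1.72361

1.724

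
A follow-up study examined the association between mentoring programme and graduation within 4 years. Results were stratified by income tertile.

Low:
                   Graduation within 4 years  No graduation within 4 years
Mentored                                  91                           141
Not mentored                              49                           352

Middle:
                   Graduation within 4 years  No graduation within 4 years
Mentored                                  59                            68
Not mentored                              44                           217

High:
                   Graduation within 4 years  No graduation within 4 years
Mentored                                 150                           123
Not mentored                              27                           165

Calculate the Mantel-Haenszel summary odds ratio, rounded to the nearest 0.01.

5.31

OR_MH = Σ(aᵢdᵢ/nᵢ) / Σ(bᵢcᵢ/nᵢ), where nᵢ is the stratum total.
Stratum 1 (Low): n = 633; a·d/n = 91·352/633 = 50.6035; b·c/n = 141·49/633 = 10.9147
Stratum 2 (Middle): n = 388; a·d/n = 59·217/388 = 32.9974; b·c/n = 68·44/388 = 7.7113
Stratum 3 (High): n = 465; a·d/n = 150·165/465 = 53.2258; b·c/n = 123·27/465 = 7.1419
OR_MH = (50.6035 + 32.9974 + 53.2258) / (10.9147 + 7.7113 + 7.1419) = 136.8267 / 25.7680 = 5.30995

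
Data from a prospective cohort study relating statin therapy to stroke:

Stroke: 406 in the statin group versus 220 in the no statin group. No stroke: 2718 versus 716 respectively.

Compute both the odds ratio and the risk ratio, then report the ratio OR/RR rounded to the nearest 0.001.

From the description: a = 406, b = 2718, c = 220, d = 716.
OR = (406·716)/(2718·220) = 290696/597960 = 0.48615
Risk in exposed = 406/3124 = 0.12996; risk in unexposed = 220/936 = 0.23504; RR = 0.55293
OR/RR = 0.48615 / 0.55293 = 0.87922
The outcome is not rare, so the OR lies further from 1 than the RR.

0.879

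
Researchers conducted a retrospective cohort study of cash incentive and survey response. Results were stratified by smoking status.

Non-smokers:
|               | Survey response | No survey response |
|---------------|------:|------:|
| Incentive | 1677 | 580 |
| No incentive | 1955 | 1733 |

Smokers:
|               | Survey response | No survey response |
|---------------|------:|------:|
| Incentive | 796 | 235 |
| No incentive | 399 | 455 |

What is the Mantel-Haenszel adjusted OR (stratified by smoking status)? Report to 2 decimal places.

2.83

OR_MH = Σ(aᵢdᵢ/nᵢ) / Σ(bᵢcᵢ/nᵢ), where nᵢ is the stratum total.
Stratum 1 (Non-smokers): n = 5945; a·d/n = 1677·1733/5945 = 488.8547; b·c/n = 580·1955/5945 = 190.7317
Stratum 2 (Smokers): n = 1885; a·d/n = 796·455/1885 = 192.1379; b·c/n = 235·399/1885 = 49.7427
OR_MH = (488.8547 + 192.1379) / (190.7317 + 49.7427) = 680.9926 / 240.4744 = 2.83187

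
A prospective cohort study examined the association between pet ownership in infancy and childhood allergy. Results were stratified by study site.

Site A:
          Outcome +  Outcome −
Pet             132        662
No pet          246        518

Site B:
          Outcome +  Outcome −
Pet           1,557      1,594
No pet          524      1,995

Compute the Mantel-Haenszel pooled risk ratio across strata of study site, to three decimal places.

RR_MH = Σ(aᵢ·n₀ᵢ/nᵢ) / Σ(cᵢ·n₁ᵢ/nᵢ), with n₁ᵢ = aᵢ+bᵢ (exposed), n₀ᵢ = cᵢ+dᵢ (unexposed), nᵢ = n₁ᵢ+n₀ᵢ.
Stratum 1 (Site A): n₁ = 794, n₀ = 764, n = 1558; a·n₀/n = 132·764/1558 = 64.7291; c·n₁/n = 246·794/1558 = 125.3684
Stratum 2 (Site B): n₁ = 3151, n₀ = 2519, n = 5670; a·n₀/n = 1557·2519/5670 = 691.7254; c·n₁/n = 524·3151/5670 = 291.2035
RR_MH = (64.7291 + 691.7254) / (125.3684 + 291.2035) = 756.4545 / 416.5719 = 1.81590

1.816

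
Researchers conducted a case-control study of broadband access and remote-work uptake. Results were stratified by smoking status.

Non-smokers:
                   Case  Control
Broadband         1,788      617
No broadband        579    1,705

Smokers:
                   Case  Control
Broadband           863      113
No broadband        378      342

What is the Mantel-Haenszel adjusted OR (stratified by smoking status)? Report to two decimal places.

OR_MH = Σ(aᵢdᵢ/nᵢ) / Σ(bᵢcᵢ/nᵢ), where nᵢ is the stratum total.
Stratum 1 (Non-smokers): n = 4689; a·d/n = 1788·1705/4689 = 650.1472; b·c/n = 617·579/4689 = 76.1875
Stratum 2 (Smokers): n = 1696; a·d/n = 863·342/1696 = 174.0248; b·c/n = 113·378/1696 = 25.1851
OR_MH = (650.1472 + 174.0248) / (76.1875 + 25.1851) = 824.1719 / 101.3726 = 8.13012

8.13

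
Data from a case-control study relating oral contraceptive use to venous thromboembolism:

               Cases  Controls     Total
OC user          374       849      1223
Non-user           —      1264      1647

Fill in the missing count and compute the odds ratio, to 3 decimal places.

The missing cell is in the unexposed row: 1647 − 1264 = 383.
So a = 374, b = 849, c = 383, d = 1264.
OR = (a·d)/(b·c) = (374 × 1264) / (849 × 383) = 472736 / 325167 = 1.45383

1.454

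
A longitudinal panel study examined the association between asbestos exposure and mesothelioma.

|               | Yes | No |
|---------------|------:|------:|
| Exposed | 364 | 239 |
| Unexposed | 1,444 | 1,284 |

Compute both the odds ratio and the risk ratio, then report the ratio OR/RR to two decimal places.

Cells: a = 364, b = 239, c = 1444, d = 1284.
OR = (364·1284)/(239·1444) = 467376/345116 = 1.35426
Risk in exposed = 364/603 = 0.60365; risk in unexposed = 1444/2728 = 0.52933; RR = 1.14041
OR/RR = 1.35426 / 1.14041 = 1.18752
The outcome is not rare, so the OR lies further from 1 than the RR.

1.19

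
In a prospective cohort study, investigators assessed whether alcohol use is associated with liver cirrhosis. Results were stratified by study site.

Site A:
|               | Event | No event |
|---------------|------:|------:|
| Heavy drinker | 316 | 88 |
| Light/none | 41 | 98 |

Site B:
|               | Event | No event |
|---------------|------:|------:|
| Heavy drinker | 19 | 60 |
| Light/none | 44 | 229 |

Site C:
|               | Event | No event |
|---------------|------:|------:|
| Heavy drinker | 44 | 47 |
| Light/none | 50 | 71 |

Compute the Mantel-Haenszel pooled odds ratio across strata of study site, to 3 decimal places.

OR_MH = Σ(aᵢdᵢ/nᵢ) / Σ(bᵢcᵢ/nᵢ), where nᵢ is the stratum total.
Stratum 1 (Site A): n = 543; a·d/n = 316·98/543 = 57.0313; b·c/n = 88·41/543 = 6.6446
Stratum 2 (Site B): n = 352; a·d/n = 19·229/352 = 12.3608; b·c/n = 60·44/352 = 7.5000
Stratum 3 (Site C): n = 212; a·d/n = 44·71/212 = 14.7358; b·c/n = 47·50/212 = 11.0849
OR_MH = (57.0313 + 12.3608 + 14.7358) / (6.6446 + 7.5000 + 11.0849) = 84.1280 / 25.2295 = 3.33451

3.335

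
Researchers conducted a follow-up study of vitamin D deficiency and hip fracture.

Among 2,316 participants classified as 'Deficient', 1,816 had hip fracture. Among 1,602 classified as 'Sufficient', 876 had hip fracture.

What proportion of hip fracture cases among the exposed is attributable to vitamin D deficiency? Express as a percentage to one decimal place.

30.3

From the description: a = 1816, b = 500, c = 876, d = 726.
Risk in exposed = 1816/2316 = 0.78411; risk in unexposed = 876/1602 = 0.54682.
RR = 0.78411/0.54682 = 1.43396
AR% = (RR − 1)/RR × 100 = (1.43396 − 1)/1.43396 × 100 = 30.2628%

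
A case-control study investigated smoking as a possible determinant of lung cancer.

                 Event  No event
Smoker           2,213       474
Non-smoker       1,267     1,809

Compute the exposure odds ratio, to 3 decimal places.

6.666

Cells: a = 2213, b = 474, c = 1267, d = 1809.
OR = (a·d)/(b·c) = (2213 × 1809) / (474 × 1267) = 4003317 / 600558 = 6.66600
The odds of lung cancer are about 6.67 times as high in the smoker group.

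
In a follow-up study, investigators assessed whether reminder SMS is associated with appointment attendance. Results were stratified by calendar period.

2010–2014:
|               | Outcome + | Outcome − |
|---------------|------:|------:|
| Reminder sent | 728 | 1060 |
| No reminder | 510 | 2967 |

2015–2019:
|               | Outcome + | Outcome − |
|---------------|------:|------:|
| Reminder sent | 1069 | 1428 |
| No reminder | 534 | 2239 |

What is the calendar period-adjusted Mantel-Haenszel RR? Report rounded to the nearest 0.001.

RR_MH = Σ(aᵢ·n₀ᵢ/nᵢ) / Σ(cᵢ·n₁ᵢ/nᵢ), with n₁ᵢ = aᵢ+bᵢ (exposed), n₀ᵢ = cᵢ+dᵢ (unexposed), nᵢ = n₁ᵢ+n₀ᵢ.
Stratum 1 (2010–2014): n₁ = 1788, n₀ = 3477, n = 5265; a·n₀/n = 728·3477/5265 = 480.7704; c·n₁/n = 510·1788/5265 = 173.1966
Stratum 2 (2015–2019): n₁ = 2497, n₀ = 2773, n = 5270; a·n₀/n = 1069·2773/5270 = 562.4928; c·n₁/n = 534·2497/5270 = 253.0167
RR_MH = (480.7704 + 562.4928) / (173.1966 + 253.0167) = 1043.2632 / 426.2133 = 2.44775

2.448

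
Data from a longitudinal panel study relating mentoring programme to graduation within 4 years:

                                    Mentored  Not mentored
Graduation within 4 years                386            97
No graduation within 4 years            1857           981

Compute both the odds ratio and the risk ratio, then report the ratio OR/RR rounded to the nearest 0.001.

1.099

Reading the table with exposure as columns: a = 386 (Mentored, case), b = 1857 (Mentored, non-case), c = 97 (Not mentored, case), d = 981.
OR = (386·981)/(1857·97) = 378666/180129 = 2.10219
Risk in exposed = 386/2243 = 0.17209; risk in unexposed = 97/1078 = 0.08998; RR = 1.91252
OR/RR = 2.10219 / 1.91252 = 1.09918
The outcome is not rare, so the OR lies further from 1 than the RR.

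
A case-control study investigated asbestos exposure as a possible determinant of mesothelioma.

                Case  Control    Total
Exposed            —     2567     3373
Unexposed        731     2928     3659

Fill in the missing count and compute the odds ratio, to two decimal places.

1.26

The missing cell is in the exposed row: 3373 − 2567 = 806.
So a = 806, b = 2567, c = 731, d = 2928.
OR = (a·d)/(b·c) = (806 × 2928) / (2567 × 731) = 2359968 / 1876477 = 1.25766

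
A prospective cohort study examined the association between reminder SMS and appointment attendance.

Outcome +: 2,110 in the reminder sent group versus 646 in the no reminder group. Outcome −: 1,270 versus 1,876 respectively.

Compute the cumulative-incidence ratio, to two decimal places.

From the description: a = 2110, b = 1270, c = 646, d = 1876.
Risk in exposed = 2110/3380 = 0.62426; risk in unexposed = 646/2522 = 0.25615.
RR = 0.62426 / 0.25615 = 2.43713
The risk among the exposed is 2.44 times that among the unexposed.

2.44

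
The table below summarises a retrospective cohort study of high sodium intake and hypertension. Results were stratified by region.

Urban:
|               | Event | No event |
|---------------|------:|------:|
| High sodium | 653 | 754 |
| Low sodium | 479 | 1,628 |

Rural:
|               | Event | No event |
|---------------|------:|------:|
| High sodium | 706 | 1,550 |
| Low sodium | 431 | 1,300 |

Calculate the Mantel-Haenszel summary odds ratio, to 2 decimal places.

1.97

OR_MH = Σ(aᵢdᵢ/nᵢ) / Σ(bᵢcᵢ/nᵢ), where nᵢ is the stratum total.
Stratum 1 (Urban): n = 3514; a·d/n = 653·1628/3514 = 302.5282; b·c/n = 754·479/3514 = 102.7792
Stratum 2 (Rural): n = 3987; a·d/n = 706·1300/3987 = 230.1981; b·c/n = 1550·431/3987 = 167.5571
OR_MH = (302.5282 + 230.1981) / (102.7792 + 167.5571) = 532.7263 / 270.3362 = 1.97061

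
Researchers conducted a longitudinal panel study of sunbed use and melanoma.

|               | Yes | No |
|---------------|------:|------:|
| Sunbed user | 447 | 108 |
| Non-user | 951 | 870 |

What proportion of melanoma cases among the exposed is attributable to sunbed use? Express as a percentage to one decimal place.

Cells: a = 447, b = 108, c = 951, d = 870.
Risk in exposed = 447/555 = 0.80541; risk in unexposed = 951/1821 = 0.52224.
RR = 0.80541/0.52224 = 1.54221
AR% = (RR − 1)/RR × 100 = (1.54221 − 1)/1.54221 × 100 = 35.1581%

35.2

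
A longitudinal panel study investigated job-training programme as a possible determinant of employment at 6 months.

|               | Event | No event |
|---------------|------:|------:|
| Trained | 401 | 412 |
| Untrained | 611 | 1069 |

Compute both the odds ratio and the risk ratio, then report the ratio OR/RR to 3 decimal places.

Cells: a = 401, b = 412, c = 611, d = 1069.
OR = (401·1069)/(412·611) = 428669/251732 = 1.70288
Risk in exposed = 401/813 = 0.49323; risk in unexposed = 611/1680 = 0.36369; RR = 1.35619
OR/RR = 1.70288 / 1.35619 = 1.25563
The outcome is not rare, so the OR lies further from 1 than the RR.

1.256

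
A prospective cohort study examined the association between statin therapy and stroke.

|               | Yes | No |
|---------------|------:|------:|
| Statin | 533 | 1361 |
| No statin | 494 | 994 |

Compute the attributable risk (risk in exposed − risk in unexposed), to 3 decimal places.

Cells: a = 533, b = 1361, c = 494, d = 994.
Risk in exposed = 533/1894 = 0.281415; risk in unexposed = 494/1488 = 0.331989.
Risk difference = 0.281415 − 0.331989 = -0.050574

-0.051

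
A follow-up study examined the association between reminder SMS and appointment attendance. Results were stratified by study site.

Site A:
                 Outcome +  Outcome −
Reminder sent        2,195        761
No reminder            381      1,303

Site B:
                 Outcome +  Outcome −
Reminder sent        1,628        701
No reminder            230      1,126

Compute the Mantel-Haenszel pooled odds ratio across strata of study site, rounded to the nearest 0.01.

OR_MH = Σ(aᵢdᵢ/nᵢ) / Σ(bᵢcᵢ/nᵢ), where nᵢ is the stratum total.
Stratum 1 (Site A): n = 4640; a·d/n = 2195·1303/4640 = 616.3976; b·c/n = 761·381/4640 = 62.4873
Stratum 2 (Site B): n = 3685; a·d/n = 1628·1126/3685 = 497.4567; b·c/n = 701·230/3685 = 43.7531
OR_MH = (616.3976 + 497.4567) / (62.4873 + 43.7531) = 1113.8543 / 106.2403 = 10.48429

10.48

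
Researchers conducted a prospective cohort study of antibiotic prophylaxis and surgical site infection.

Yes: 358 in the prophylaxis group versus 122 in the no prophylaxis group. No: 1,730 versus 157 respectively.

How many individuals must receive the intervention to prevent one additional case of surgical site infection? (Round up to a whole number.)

4

Risk in treated group = 358/2088 = 0.17146; risk in control = 122/279 = 0.43728.
Absolute risk reduction = 0.43728 − 0.17146 = 0.26582
NNT = 1 / ARR = 1 / 0.26582 = 3.762 → round up → 4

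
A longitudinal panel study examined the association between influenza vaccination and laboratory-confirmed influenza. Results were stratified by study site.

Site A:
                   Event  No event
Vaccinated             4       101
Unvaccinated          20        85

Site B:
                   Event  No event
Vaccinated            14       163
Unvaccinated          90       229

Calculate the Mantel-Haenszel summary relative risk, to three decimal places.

0.261

RR_MH = Σ(aᵢ·n₀ᵢ/nᵢ) / Σ(cᵢ·n₁ᵢ/nᵢ), with n₁ᵢ = aᵢ+bᵢ (exposed), n₀ᵢ = cᵢ+dᵢ (unexposed), nᵢ = n₁ᵢ+n₀ᵢ.
Stratum 1 (Site A): n₁ = 105, n₀ = 105, n = 210; a·n₀/n = 4·105/210 = 2.0000; c·n₁/n = 20·105/210 = 10.0000
Stratum 2 (Site B): n₁ = 177, n₀ = 319, n = 496; a·n₀/n = 14·319/496 = 9.0040; c·n₁/n = 90·177/496 = 32.1169
RR_MH = (2.0000 + 9.0040) / (10.0000 + 32.1169) = 11.0040 / 42.1169 = 0.26127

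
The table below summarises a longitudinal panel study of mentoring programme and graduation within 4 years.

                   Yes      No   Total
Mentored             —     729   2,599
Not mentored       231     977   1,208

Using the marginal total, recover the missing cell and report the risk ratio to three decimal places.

The missing cell is in the exposed row: 2599 − 729 = 1870.
So a = 1870, b = 729, c = 231, d = 977.
RR = [a/(a+b)] / [c/(c+d)] = (1870/2599) / (231/1208) = 0.71951/0.19123 = 3.76262

3.763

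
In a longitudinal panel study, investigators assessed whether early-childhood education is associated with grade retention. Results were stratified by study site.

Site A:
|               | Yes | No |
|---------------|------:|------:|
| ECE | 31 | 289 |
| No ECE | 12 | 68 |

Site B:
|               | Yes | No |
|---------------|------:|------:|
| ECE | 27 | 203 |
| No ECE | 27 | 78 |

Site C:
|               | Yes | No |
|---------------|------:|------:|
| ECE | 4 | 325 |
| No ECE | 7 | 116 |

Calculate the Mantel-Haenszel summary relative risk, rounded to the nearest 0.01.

0.47

RR_MH = Σ(aᵢ·n₀ᵢ/nᵢ) / Σ(cᵢ·n₁ᵢ/nᵢ), with n₁ᵢ = aᵢ+bᵢ (exposed), n₀ᵢ = cᵢ+dᵢ (unexposed), nᵢ = n₁ᵢ+n₀ᵢ.
Stratum 1 (Site A): n₁ = 320, n₀ = 80, n = 400; a·n₀/n = 31·80/400 = 6.2000; c·n₁/n = 12·320/400 = 9.6000
Stratum 2 (Site B): n₁ = 230, n₀ = 105, n = 335; a·n₀/n = 27·105/335 = 8.4627; c·n₁/n = 27·230/335 = 18.5373
Stratum 3 (Site C): n₁ = 329, n₀ = 123, n = 452; a·n₀/n = 4·123/452 = 1.0885; c·n₁/n = 7·329/452 = 5.0951
RR_MH = (6.2000 + 8.4627 + 1.0885) / (9.6000 + 18.5373 + 5.0951) = 15.7512 / 33.2324 = 0.47397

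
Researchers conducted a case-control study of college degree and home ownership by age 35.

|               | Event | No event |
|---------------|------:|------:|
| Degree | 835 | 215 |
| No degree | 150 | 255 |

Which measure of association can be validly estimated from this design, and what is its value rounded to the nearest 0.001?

6.602

Cells: a = 835, b = 215, c = 150, d = 255.
This is a case-control study: participants were sampled on outcome status, so risks in the source population cannot be estimated directly — relative risk is not valid here. The odds ratio is the appropriate measure.
OR = (a·d)/(b·c) = (835 × 255) / (215 × 150) = 212925 / 32250 = 6.60233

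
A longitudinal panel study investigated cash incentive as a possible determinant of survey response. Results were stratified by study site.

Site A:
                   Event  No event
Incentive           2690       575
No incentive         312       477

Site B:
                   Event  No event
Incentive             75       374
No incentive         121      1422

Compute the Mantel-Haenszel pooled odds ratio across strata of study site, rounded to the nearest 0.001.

5.526

OR_MH = Σ(aᵢdᵢ/nᵢ) / Σ(bᵢcᵢ/nᵢ), where nᵢ is the stratum total.
Stratum 1 (Site A): n = 4054; a·d/n = 2690·477/4054 = 316.5096; b·c/n = 575·312/4054 = 44.2526
Stratum 2 (Site B): n = 1992; a·d/n = 75·1422/1992 = 53.5392; b·c/n = 374·121/1992 = 22.7179
OR_MH = (316.5096 + 53.5392) / (44.2526 + 22.7179) = 370.0488 / 66.9705 = 5.52555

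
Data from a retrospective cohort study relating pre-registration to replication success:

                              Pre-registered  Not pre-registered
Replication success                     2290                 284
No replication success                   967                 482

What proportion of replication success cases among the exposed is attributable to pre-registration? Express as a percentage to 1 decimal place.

47.3

Reading the table with exposure as columns: a = 2290 (Pre-registered, case), b = 967 (Pre-registered, non-case), c = 284 (Not pre-registered, case), d = 482.
Risk in exposed = 2290/3257 = 0.70310; risk in unexposed = 284/766 = 0.37076.
RR = 0.70310/0.37076 = 1.89639
AR% = (RR − 1)/RR × 100 = (1.89639 − 1)/1.89639 × 100 = 47.2683%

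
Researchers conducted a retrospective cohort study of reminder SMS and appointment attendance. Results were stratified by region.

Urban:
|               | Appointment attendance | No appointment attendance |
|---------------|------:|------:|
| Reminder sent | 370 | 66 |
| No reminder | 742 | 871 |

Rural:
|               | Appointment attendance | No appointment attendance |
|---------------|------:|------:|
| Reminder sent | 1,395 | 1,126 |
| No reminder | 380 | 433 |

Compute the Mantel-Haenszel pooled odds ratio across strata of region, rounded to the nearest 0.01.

2.22

OR_MH = Σ(aᵢdᵢ/nᵢ) / Σ(bᵢcᵢ/nᵢ), where nᵢ is the stratum total.
Stratum 1 (Urban): n = 2049; a·d/n = 370·871/2049 = 157.2816; b·c/n = 66·742/2049 = 23.9004
Stratum 2 (Rural): n = 3334; a·d/n = 1395·433/3334 = 181.1743; b·c/n = 1126·380/3334 = 128.3383
OR_MH = (157.2816 + 181.1743) / (23.9004 + 128.3383) = 338.4559 / 152.2388 = 2.22319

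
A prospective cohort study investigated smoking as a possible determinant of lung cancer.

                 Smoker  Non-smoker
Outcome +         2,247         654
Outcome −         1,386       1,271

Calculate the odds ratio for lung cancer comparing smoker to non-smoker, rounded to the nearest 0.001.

Reading the table with exposure as columns: a = 2247 (Smoker, case), b = 1386 (Smoker, non-case), c = 654 (Non-smoker, case), d = 1271.
OR = (a·d)/(b·c) = (2247 × 1271) / (1386 × 654) = 2855937 / 906444 = 3.15070
The odds of lung cancer are about 3.15 times as high in the smoker group.

3.151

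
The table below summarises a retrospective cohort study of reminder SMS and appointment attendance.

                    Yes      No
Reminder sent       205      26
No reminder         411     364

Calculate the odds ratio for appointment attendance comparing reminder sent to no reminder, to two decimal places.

6.98

Cells: a = 205, b = 26, c = 411, d = 364.
OR = (a·d)/(b·c) = (205 × 364) / (26 × 411) = 74620 / 10686 = 6.98297
The odds of appointment attendance are about 6.98 times as high in the reminder sent group.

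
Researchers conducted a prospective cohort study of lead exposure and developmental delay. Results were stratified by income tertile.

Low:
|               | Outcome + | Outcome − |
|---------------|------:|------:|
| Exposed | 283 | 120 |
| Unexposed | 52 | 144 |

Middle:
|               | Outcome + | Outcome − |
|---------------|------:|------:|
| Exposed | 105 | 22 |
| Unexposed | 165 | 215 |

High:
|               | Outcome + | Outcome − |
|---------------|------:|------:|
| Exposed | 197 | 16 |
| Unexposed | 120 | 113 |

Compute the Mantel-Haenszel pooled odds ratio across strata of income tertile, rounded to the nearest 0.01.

OR_MH = Σ(aᵢdᵢ/nᵢ) / Σ(bᵢcᵢ/nᵢ), where nᵢ is the stratum total.
Stratum 1 (Low): n = 599; a·d/n = 283·144/599 = 68.0334; b·c/n = 120·52/599 = 10.4174
Stratum 2 (Middle): n = 507; a·d/n = 105·215/507 = 44.5266; b·c/n = 22·165/507 = 7.1598
Stratum 3 (High): n = 446; a·d/n = 197·113/446 = 49.9126; b·c/n = 16·120/446 = 4.3049
OR_MH = (68.0334 + 44.5266 + 49.9126) / (10.4174 + 7.1598 + 4.3049) = 162.4726 / 21.8821 = 7.42492

7.42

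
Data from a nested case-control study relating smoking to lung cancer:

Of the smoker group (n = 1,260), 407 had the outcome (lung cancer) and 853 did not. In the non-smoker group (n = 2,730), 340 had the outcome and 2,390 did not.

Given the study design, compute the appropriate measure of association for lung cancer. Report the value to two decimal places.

From the description: a = 407, b = 853, c = 340, d = 2390.
This is a nested case-control study: participants were sampled on outcome status, so risks in the source population cannot be estimated directly — relative risk is not valid here. The odds ratio is the appropriate measure.
OR = (a·d)/(b·c) = (407 × 2390) / (853 × 340) = 972730 / 290020 = 3.35401

3.35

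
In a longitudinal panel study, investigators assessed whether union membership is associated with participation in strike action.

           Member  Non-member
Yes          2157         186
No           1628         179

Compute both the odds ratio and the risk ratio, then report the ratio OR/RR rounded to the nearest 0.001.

1.140

Reading the table with exposure as columns: a = 2157 (Member, case), b = 1628 (Member, non-case), c = 186 (Non-member, case), d = 179.
OR = (2157·179)/(1628·186) = 386103/302808 = 1.27508
Risk in exposed = 2157/3785 = 0.56988; risk in unexposed = 186/365 = 0.50959; RR = 1.11832
OR/RR = 1.27508 / 1.11832 = 1.14018
The outcome is not rare, so the OR lies further from 1 than the RR.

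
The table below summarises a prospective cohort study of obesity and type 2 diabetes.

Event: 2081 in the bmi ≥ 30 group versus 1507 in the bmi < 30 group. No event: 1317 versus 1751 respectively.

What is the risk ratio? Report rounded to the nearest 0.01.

From the description: a = 2081, b = 1317, c = 1507, d = 1751.
Risk in exposed = 2081/3398 = 0.61242; risk in unexposed = 1507/3258 = 0.46255.
RR = 0.61242 / 0.46255 = 1.32400
The risk among the exposed is 1.32 times that among the unexposed.

1.32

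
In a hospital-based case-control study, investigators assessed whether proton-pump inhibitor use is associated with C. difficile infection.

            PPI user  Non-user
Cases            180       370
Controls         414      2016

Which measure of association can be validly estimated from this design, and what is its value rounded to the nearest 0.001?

2.369

Reading the table with exposure as columns: a = 180 (PPI user, case), b = 414 (PPI user, non-case), c = 370 (Non-user, case), d = 2016.
This is a hospital-based case-control study: participants were sampled on outcome status, so risks in the source population cannot be estimated directly — relative risk is not valid here. The odds ratio is the appropriate measure.
OR = (a·d)/(b·c) = (180 × 2016) / (414 × 370) = 362880 / 153180 = 2.36898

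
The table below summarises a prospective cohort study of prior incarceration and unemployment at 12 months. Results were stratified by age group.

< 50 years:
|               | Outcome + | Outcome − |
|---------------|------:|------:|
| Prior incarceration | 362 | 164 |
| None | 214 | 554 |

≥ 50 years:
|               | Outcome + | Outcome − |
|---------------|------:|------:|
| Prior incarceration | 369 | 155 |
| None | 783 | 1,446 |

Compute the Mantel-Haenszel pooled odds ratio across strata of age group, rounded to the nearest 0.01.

4.90

OR_MH = Σ(aᵢdᵢ/nᵢ) / Σ(bᵢcᵢ/nᵢ), where nᵢ is the stratum total.
Stratum 1 (< 50 years): n = 1294; a·d/n = 362·554/1294 = 154.9830; b·c/n = 164·214/1294 = 27.1221
Stratum 2 (≥ 50 years): n = 2753; a·d/n = 369·1446/2753 = 193.8155; b·c/n = 155·783/2753 = 44.0846
OR_MH = (154.9830 + 193.8155) / (27.1221 + 44.0846) = 348.7985 / 71.2067 = 4.89839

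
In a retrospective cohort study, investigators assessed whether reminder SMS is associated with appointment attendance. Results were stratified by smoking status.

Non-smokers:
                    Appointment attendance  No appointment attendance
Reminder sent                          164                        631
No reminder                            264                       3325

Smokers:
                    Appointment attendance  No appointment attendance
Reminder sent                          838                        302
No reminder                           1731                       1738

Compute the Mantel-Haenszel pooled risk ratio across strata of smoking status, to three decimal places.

1.607

RR_MH = Σ(aᵢ·n₀ᵢ/nᵢ) / Σ(cᵢ·n₁ᵢ/nᵢ), with n₁ᵢ = aᵢ+bᵢ (exposed), n₀ᵢ = cᵢ+dᵢ (unexposed), nᵢ = n₁ᵢ+n₀ᵢ.
Stratum 1 (Non-smokers): n₁ = 795, n₀ = 3589, n = 4384; a·n₀/n = 164·3589/4384 = 134.2600; c·n₁/n = 264·795/4384 = 47.8741
Stratum 2 (Smokers): n₁ = 1140, n₀ = 3469, n = 4609; a·n₀/n = 838·3469/4609 = 630.7273; c·n₁/n = 1731·1140/4609 = 428.1493
RR_MH = (134.2600 + 630.7273) / (47.8741 + 428.1493) = 764.9873 / 476.0234 = 1.60704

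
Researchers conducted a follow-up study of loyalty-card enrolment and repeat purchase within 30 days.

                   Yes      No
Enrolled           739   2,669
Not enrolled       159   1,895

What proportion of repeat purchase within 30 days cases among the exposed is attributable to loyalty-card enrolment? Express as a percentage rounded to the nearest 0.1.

64.3

Cells: a = 739, b = 2669, c = 159, d = 1895.
Risk in exposed = 739/3408 = 0.21684; risk in unexposed = 159/2054 = 0.07741.
RR = 0.21684/0.07741 = 2.80123
AR% = (RR − 1)/RR × 100 = (2.80123 − 1)/2.80123 × 100 = 64.3013%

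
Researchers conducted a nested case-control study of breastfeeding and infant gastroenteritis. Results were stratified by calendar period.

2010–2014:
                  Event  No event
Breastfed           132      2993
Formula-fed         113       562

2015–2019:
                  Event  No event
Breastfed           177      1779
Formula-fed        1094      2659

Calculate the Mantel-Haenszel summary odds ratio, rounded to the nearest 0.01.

0.24

OR_MH = Σ(aᵢdᵢ/nᵢ) / Σ(bᵢcᵢ/nᵢ), where nᵢ is the stratum total.
Stratum 1 (2010–2014): n = 3800; a·d/n = 132·562/3800 = 19.5221; b·c/n = 2993·113/3800 = 89.0024
Stratum 2 (2015–2019): n = 5709; a·d/n = 177·2659/5709 = 82.4388; b·c/n = 1779·1094/5709 = 340.9049
OR_MH = (19.5221 + 82.4388) / (89.0024 + 340.9049) = 101.9609 / 429.9073 = 0.23717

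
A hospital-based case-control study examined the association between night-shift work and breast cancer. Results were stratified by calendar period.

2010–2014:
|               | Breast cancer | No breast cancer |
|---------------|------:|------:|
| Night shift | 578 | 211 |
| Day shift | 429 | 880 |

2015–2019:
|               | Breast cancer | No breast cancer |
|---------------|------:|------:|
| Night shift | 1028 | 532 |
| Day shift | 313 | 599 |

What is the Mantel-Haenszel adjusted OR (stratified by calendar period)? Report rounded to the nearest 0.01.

4.45

OR_MH = Σ(aᵢdᵢ/nᵢ) / Σ(bᵢcᵢ/nᵢ), where nᵢ is the stratum total.
Stratum 1 (2010–2014): n = 2098; a·d/n = 578·880/2098 = 242.4404; b·c/n = 211·429/2098 = 43.1454
Stratum 2 (2015–2019): n = 2472; a·d/n = 1028·599/2472 = 249.0987; b·c/n = 532·313/2472 = 67.3608
OR_MH = (242.4404 + 249.0987) / (43.1454 + 67.3608) = 491.5391 / 110.5062 = 4.44807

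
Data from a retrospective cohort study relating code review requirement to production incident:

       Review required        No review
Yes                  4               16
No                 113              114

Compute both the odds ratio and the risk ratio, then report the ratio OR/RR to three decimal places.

0.908

Reading the table with exposure as columns: a = 4 (Review required, case), b = 113 (Review required, non-case), c = 16 (No review, case), d = 114.
OR = (4·114)/(113·16) = 456/1808 = 0.25221
Risk in exposed = 4/117 = 0.03419; risk in unexposed = 16/130 = 0.12308; RR = 0.27778
OR/RR = 0.25221 / 0.27778 = 0.90796
The outcome is not rare, so the OR lies further from 1 than the RR.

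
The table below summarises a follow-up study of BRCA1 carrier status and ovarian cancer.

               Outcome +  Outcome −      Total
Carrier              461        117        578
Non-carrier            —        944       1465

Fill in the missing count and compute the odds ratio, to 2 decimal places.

The missing cell is in the unexposed row: 1465 − 944 = 521.
So a = 461, b = 117, c = 521, d = 944.
OR = (a·d)/(b·c) = (461 × 944) / (117 × 521) = 435184 / 60957 = 7.13920

7.14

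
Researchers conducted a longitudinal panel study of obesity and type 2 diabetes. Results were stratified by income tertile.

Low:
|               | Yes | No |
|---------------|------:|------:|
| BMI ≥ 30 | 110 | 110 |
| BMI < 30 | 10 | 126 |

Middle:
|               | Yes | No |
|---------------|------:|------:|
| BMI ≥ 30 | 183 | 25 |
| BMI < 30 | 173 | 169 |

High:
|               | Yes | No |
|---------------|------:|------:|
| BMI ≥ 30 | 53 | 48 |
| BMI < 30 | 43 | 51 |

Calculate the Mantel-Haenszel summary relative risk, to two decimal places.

1.93

RR_MH = Σ(aᵢ·n₀ᵢ/nᵢ) / Σ(cᵢ·n₁ᵢ/nᵢ), with n₁ᵢ = aᵢ+bᵢ (exposed), n₀ᵢ = cᵢ+dᵢ (unexposed), nᵢ = n₁ᵢ+n₀ᵢ.
Stratum 1 (Low): n₁ = 220, n₀ = 136, n = 356; a·n₀/n = 110·136/356 = 42.0225; c·n₁/n = 10·220/356 = 6.1798
Stratum 2 (Middle): n₁ = 208, n₀ = 342, n = 550; a·n₀/n = 183·342/550 = 113.7927; c·n₁/n = 173·208/550 = 65.4255
Stratum 3 (High): n₁ = 101, n₀ = 94, n = 195; a·n₀/n = 53·94/195 = 25.5487; c·n₁/n = 43·101/195 = 22.2718
RR_MH = (42.0225 + 113.7927 + 25.5487) / (6.1798 + 65.4255 + 22.2718) = 181.3639 / 93.8770 = 1.93193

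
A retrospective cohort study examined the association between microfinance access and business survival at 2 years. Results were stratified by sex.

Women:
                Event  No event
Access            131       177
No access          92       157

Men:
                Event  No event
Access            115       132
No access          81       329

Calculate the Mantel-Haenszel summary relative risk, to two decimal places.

1.60

RR_MH = Σ(aᵢ·n₀ᵢ/nᵢ) / Σ(cᵢ·n₁ᵢ/nᵢ), with n₁ᵢ = aᵢ+bᵢ (exposed), n₀ᵢ = cᵢ+dᵢ (unexposed), nᵢ = n₁ᵢ+n₀ᵢ.
Stratum 1 (Women): n₁ = 308, n₀ = 249, n = 557; a·n₀/n = 131·249/557 = 58.5619; c·n₁/n = 92·308/557 = 50.8725
Stratum 2 (Men): n₁ = 247, n₀ = 410, n = 657; a·n₀/n = 115·410/657 = 71.7656; c·n₁/n = 81·247/657 = 30.4521
RR_MH = (58.5619 + 71.7656) / (50.8725 + 30.4521) = 130.3275 / 81.3246 = 1.60256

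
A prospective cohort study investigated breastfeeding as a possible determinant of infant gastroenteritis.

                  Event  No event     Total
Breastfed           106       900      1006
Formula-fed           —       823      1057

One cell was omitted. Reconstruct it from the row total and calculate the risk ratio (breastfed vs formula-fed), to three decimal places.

0.476

The missing cell is in the unexposed row: 1057 − 823 = 234.
So a = 106, b = 900, c = 234, d = 823.
RR = [a/(a+b)] / [c/(c+d)] = (106/1006) / (234/1057) = 0.10537/0.22138 = 0.47596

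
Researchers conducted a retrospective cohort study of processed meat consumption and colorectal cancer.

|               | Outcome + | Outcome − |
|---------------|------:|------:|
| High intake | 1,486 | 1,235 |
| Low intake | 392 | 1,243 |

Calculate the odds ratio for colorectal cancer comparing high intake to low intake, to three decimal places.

3.815

Cells: a = 1486, b = 1235, c = 392, d = 1243.
OR = (a·d)/(b·c) = (1486 × 1243) / (1235 × 392) = 1847098 / 484120 = 3.81537
The odds of colorectal cancer are about 3.82 times as high in the high intake group.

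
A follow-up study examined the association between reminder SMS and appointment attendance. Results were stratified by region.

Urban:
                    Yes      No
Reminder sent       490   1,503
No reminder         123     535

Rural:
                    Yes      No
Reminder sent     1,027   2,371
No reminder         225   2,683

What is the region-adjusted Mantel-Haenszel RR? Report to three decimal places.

RR_MH = Σ(aᵢ·n₀ᵢ/nᵢ) / Σ(cᵢ·n₁ᵢ/nᵢ), with n₁ᵢ = aᵢ+bᵢ (exposed), n₀ᵢ = cᵢ+dᵢ (unexposed), nᵢ = n₁ᵢ+n₀ᵢ.
Stratum 1 (Urban): n₁ = 1993, n₀ = 658, n = 2651; a·n₀/n = 490·658/2651 = 121.6220; c·n₁/n = 123·1993/2651 = 92.4704
Stratum 2 (Rural): n₁ = 3398, n₀ = 2908, n = 6306; a·n₀/n = 1027·2908/6306 = 473.5991; c·n₁/n = 225·3398/6306 = 121.2417
RR_MH = (121.6220 + 473.5991) / (92.4704 + 121.2417) = 595.2211 / 213.7121 = 2.78515

2.785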